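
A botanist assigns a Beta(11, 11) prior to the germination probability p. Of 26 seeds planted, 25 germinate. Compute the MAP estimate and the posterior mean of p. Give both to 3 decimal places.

MAP: 0.761. Posterior mean: 0.750.

Posterior: Beta(11+25, 11+1) = Beta(36, 12).
Mode = (36−1)/(36+12−2) = 35/46 = 0.761.
Mean = 36/(36+12) = 36/48 = 0.750.
The posterior is left-skewed, so the mode exceeds the mean.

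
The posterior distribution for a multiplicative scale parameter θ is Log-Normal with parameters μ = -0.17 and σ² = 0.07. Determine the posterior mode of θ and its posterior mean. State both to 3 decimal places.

Mode = exp(μ − σ²) = exp(-0.24) = 0.787.
Mean = exp(μ + σ²/2) = exp(-0.135) = 0.874.

MAP = 0.787; posterior mean = 0.874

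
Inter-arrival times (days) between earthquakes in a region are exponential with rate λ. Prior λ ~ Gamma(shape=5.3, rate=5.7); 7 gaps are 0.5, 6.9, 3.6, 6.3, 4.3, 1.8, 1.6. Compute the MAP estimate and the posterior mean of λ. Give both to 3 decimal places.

Σ times = 25.0. Posterior: Gamma(shape = 5.3+7 = 12.3, rate = 5.7+25.0 = 30.7).
Mode = (α−1)/β = 11.3/30.7 = 0.368.
Mean = α/β = 12.3/30.7 = 0.401.

MAP = 0.368, posterior mean = 0.401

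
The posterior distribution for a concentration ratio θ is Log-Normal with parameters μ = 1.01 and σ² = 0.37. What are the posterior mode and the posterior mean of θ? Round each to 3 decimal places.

MAP: 1.896. Posterior mean: 3.304.

Mode = exp(μ − σ²) = exp(0.64) = 1.896.
Mean = exp(μ + σ²/2) = exp(1.195) = 3.304.
The mean is pulled above the mode by the posterior's right skew.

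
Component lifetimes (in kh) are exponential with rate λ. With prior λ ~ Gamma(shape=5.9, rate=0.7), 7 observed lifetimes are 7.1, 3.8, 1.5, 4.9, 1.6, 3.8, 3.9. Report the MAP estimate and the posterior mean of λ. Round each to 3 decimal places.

Σ times = 26.6. Posterior: Gamma(shape = 5.9+7 = 12.9, rate = 0.7+26.6 = 27.3).
Mode = (α−1)/β = 11.9/27.3 = 0.436.
Mean = α/β = 12.9/27.3 = 0.473.
Right-skewed posterior ⇒ mode < mean.

MAP = 0.436; posterior mean = 0.473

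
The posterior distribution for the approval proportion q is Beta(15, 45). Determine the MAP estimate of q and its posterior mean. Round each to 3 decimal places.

q_MAP = 0.241, E[q|data] = 0.250

Mode = (15−1)/(15+45−2) = 14/58 = 0.241.
Mean = 15/(15+45) = 15/60 = 0.250.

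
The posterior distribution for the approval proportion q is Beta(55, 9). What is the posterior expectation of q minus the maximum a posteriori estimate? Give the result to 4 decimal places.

Mode = (55−1)/(55+9−2) = 54/62 = 0.8710.
Mean = 55/(55+9) = 55/64 = 0.8594.
Difference = 0.8594 − 0.8710 = -0.0116.

-0.0116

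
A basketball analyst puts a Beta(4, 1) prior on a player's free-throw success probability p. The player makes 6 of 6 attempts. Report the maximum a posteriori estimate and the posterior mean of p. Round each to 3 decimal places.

maximum a posteriori estimate = 1.000, posterior mean = 0.909

Posterior: Beta(4+6, 1+0) = Beta(10, 1).
Since β = 1 ≤ 1 and α > 1, the Beta density is monotone increasing on [0,1]; the mode is at 1.
Mean = 10/(10+1) = 0.909.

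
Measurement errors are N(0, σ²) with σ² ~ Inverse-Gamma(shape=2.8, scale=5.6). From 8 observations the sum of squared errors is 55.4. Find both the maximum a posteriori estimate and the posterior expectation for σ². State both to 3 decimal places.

Posterior: Inverse-Gamma(shape = 2.8+8/2 = 6.8, scale = 5.6+55.4/2 = 33.3).
Mode = β/(α+1) = 33.3/7.8 = 4.269.
Mean = β/(α−1) = 33.3/5.8 = 5.741.
Mean > mode: the posterior has a right tail.

MAP: 4.269. Posterior mean: 5.741.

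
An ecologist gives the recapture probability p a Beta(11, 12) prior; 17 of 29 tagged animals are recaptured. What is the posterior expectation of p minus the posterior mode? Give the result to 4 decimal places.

-0.0015

Posterior: Beta(11+17, 12+12) = Beta(28, 24).
Mode = (28−1)/(28+24−2) = 27/50 = 0.5400.
Mean = 28/(28+24) = 28/52 = 0.5385.
Difference = 0.5385 − 0.5400 = -0.0015.
The mean is pulled below the mode by the posterior's left skew.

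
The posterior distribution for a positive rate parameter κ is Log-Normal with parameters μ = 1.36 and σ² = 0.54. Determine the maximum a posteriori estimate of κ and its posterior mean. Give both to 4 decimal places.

κ_MAP = 2.2705, E[κ|data] = 5.1039

Mode = exp(μ − σ²) = exp(0.82) = 2.2705.
Mean = exp(μ + σ²/2) = exp(1.630) = 5.1039.
Right-skewed posterior ⇒ mode < mean.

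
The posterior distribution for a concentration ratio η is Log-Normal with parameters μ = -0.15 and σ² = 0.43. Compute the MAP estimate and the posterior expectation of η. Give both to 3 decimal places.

MAP = 0.560, posterior mean = 1.067

Mode = exp(μ − σ²) = exp(-0.58) = 0.560.
Mean = exp(μ + σ²/2) = exp(0.065) = 1.067.
Right-skewed posterior ⇒ mode < mean.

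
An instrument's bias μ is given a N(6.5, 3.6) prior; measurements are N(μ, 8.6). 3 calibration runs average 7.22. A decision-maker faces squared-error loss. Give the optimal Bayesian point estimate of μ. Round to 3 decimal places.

Posterior for μ is Normal. Precision-weighted mean: (1/3.6·6.5 + 3/8.6·7.22) / (1/3.6 + 3/8.6) = 6.901.
A Normal posterior is symmetric, so mode = mean.
Squared-error loss ⇒ the optimal estimator is the posterior mean.

6.901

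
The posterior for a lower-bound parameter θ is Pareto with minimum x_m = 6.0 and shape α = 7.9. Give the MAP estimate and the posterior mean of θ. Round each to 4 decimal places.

MAP = 6.0000, posterior mean = 6.8696

The Pareto density is strictly decreasing on [x_m, ∞), so the mode is x_m = 6.0000.
Mean = α·x_m/(α−1) = 7.9·6.0/6.9 = 6.8696.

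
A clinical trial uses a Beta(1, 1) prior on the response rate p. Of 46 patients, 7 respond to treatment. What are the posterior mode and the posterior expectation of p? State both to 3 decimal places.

Posterior: Beta(1+7, 1+39) = Beta(8, 40).
Mode = (8−1)/(8+40−2) = 7/46 = 0.152.
With a flat prior the MAP equals the MLE, 7/46.
Mean = 8/(8+40) = 8/48 = 0.167.
The posterior is right-skewed, so the mean exceeds the mode.

MAP = 0.152; posterior mean = 0.167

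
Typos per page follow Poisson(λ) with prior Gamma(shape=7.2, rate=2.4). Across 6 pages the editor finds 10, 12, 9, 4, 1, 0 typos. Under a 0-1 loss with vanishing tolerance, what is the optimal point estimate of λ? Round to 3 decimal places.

Σ counts = 36. Posterior: Gamma(shape = 7.2+36 = 43.2, rate = 2.4+6 = 8.4).
Mode = (α−1)/β = 42.2/8.4 = 5.024.
Mean = α/β = 43.2/8.4 = 5.143.
This is the posterior mode — the MAP estimate.

5.024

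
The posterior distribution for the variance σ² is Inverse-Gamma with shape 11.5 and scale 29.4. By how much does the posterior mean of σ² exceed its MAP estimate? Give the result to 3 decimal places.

Mode = β/(α+1) = 29.4/12.5 = 2.352.
Mean = β/(α−1) = 29.4/10.5 = 2.800.
Difference = 2.800 − 2.352 = 0.448.

0.448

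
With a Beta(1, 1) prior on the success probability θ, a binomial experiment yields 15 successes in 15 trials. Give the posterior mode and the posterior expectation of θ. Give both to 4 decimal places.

θ_MAP = 1.0000, E[θ|data] = 0.9412

Posterior: Beta(1+15, 1+0) = Beta(16, 1).
Since β = 1 ≤ 1 and α > 1, the Beta density is monotone increasing on [0,1]; the mode is at 1.
Mean = 16/(16+1) = 0.9412.
Mode > mean: the posterior has a left tail.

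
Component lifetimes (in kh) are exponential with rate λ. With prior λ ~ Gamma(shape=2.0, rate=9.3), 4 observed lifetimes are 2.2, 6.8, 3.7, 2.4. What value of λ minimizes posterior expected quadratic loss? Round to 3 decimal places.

Σ times = 15.1. Posterior: Gamma(shape = 2.0+4 = 6.0, rate = 9.3+15.1 = 24.4).
Mode = (α−1)/β = 5.0/24.4 = 0.205.
Mean = α/β = 6.0/24.4 = 0.246.
Quadratic loss ⇒ the optimal estimator is the posterior mean.

0.246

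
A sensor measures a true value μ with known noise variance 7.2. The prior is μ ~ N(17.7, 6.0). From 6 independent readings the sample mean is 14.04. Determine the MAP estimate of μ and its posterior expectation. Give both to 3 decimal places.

Posterior for μ is Normal. Precision-weighted mean: (1/6.0·17.7 + 6/7.2·14.04) / (1/6.0 + 6/7.2) = 14.650.
A Normal posterior is symmetric, so mode = mean.

MAP = 14.650, posterior mean = 14.650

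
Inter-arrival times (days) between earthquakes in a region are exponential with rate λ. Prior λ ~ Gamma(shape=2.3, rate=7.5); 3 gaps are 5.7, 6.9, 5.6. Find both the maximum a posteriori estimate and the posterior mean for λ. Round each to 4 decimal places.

λ_MAP = 0.1673, E[λ|data] = 0.2062

Σ times = 18.2. Posterior: Gamma(shape = 2.3+3 = 5.3, rate = 7.5+18.2 = 25.7).
Mode = (α−1)/β = 4.3/25.7 = 0.1673.
Mean = α/β = 5.3/25.7 = 0.2062.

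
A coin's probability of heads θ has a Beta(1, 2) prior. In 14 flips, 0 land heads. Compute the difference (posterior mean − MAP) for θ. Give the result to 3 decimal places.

Posterior: Beta(1+0, 2+14) = Beta(1, 16).
Since α = 1 ≤ 1 and β > 1, the Beta density is monotone decreasing on [0,1]; the mode is at 0.
Mean = 1/(1+16) = 0.059.
Difference = 0.059 − 0.000 = 0.059.
The posterior is right-skewed, so the mean exceeds the mode.

0.059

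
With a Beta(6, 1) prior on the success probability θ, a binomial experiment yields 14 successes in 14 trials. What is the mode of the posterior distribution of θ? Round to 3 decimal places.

1.000

Posterior: Beta(6+14, 1+0) = Beta(20, 1).
Since β = 1 ≤ 1 and α > 1, the Beta density is monotone increasing on [0,1]; the mode is at 1.
Mean = 20/(20+1) = 0.952.
This is the posterior mode — the MAP estimate.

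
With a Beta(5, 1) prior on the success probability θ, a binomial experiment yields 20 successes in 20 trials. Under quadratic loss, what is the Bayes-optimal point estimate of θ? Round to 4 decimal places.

Posterior: Beta(5+20, 1+0) = Beta(25, 1).
Since β = 1 ≤ 1 and α > 1, the Beta density is monotone increasing on [0,1]; the mode is at 1.
Mean = 25/(25+1) = 0.9615.
Quadratic loss ⇒ the optimal estimator is the posterior mean.

0.9615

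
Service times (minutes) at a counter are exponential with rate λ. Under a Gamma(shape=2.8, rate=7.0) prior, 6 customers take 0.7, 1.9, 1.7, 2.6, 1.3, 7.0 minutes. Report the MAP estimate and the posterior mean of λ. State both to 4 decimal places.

MAP = 0.3514; posterior mean = 0.3964

Σ times = 15.2. Posterior: Gamma(shape = 2.8+6 = 8.8, rate = 7.0+15.2 = 22.2).
Mode = (α−1)/β = 7.8/22.2 = 0.3514.
Mean = α/β = 8.8/22.2 = 0.3964.
The mean is pulled above the mode by the posterior's right skew.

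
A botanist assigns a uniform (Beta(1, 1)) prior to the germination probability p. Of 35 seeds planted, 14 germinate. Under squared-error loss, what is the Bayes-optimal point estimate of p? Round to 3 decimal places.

Posterior: Beta(1+14, 1+21) = Beta(15, 22).
Mode = (15−1)/(15+22−2) = 14/35 = 0.400.
With a flat prior the MAP equals the MLE, 14/35.
Mean = 15/(15+22) = 15/37 = 0.405.
Squared-error loss ⇒ the optimal estimator is the posterior mean.

0.405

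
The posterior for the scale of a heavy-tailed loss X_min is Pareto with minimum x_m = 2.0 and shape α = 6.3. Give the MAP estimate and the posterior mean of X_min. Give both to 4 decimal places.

The Pareto density is strictly decreasing on [x_m, ∞), so the mode is x_m = 2.0000.
Mean = α·x_m/(α−1) = 6.3·2.0/5.3 = 2.3774.
The mean is pulled above the mode by the posterior's right skew.

MAP: 2.0000. Posterior mean: 2.3774.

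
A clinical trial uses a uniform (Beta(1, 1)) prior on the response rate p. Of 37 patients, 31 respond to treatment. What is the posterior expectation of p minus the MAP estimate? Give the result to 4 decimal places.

-0.0173

Posterior: Beta(1+31, 1+6) = Beta(32, 7).
Mode = (32−1)/(32+7−2) = 31/37 = 0.8378.
Mean = 32/(32+7) = 32/39 = 0.8205.
Difference = 0.8205 − 0.8378 = -0.0173.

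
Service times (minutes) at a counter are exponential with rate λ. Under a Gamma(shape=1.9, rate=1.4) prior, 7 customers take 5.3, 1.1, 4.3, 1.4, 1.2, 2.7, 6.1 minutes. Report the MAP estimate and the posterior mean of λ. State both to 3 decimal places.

Σ times = 22.1. Posterior: Gamma(shape = 1.9+7 = 8.9, rate = 1.4+22.1 = 23.5).
Mode = (α−1)/β = 7.9/23.5 = 0.336.
Mean = α/β = 8.9/23.5 = 0.379.

MAP = 0.336, posterior mean = 0.379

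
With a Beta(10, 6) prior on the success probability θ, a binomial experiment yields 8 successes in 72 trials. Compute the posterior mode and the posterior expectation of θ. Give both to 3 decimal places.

MAP: 0.198. Posterior mean: 0.205.

Posterior: Beta(10+8, 6+64) = Beta(18, 70).
Mode = (18−1)/(18+70−2) = 17/86 = 0.198.
Mean = 18/(18+70) = 18/88 = 0.205.
Right-skewed posterior ⇒ mode < mean.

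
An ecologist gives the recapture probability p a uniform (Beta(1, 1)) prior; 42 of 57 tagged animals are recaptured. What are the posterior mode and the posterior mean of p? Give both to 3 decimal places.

MAP = 0.737, posterior mean = 0.729

Posterior: Beta(1+42, 1+15) = Beta(43, 16).
Mode = (43−1)/(43+16−2) = 42/57 = 0.737.
With a flat prior the MAP equals the MLE, 42/57.
Mean = 43/(43+16) = 43/59 = 0.729.
The mean is pulled below the mode by the posterior's left skew.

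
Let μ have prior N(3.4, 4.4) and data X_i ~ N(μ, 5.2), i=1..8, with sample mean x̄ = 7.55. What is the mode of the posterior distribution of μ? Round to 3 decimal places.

7.016

Posterior for μ is Normal. Precision-weighted mean: (1/4.4·3.4 + 8/5.2·7.55) / (1/4.4 + 8/5.2) = 7.016.
A Normal posterior is symmetric, so mode = mean.
This is the posterior mode — the MAP estimate.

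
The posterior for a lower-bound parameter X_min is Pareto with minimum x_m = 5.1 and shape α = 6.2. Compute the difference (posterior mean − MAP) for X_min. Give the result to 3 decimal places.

0.981

The Pareto density is strictly decreasing on [x_m, ∞), so the mode is x_m = 5.100.
Mean = α·x_m/(α−1) = 6.2·5.1/5.2 = 6.081.
Difference = 6.081 − 5.100 = 0.981.
Right-skewed posterior ⇒ mode < mean.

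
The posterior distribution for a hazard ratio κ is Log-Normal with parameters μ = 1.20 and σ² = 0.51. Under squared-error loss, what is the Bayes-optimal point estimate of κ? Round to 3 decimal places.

4.284

Mode = exp(μ − σ²) = exp(0.69) = 1.994.
Mean = exp(μ + σ²/2) = exp(1.455) = 4.284.
Squared-error loss ⇒ the optimal estimator is the posterior mean.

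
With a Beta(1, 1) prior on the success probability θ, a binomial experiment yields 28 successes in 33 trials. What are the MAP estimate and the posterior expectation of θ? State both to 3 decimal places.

MAP: 0.848. Posterior mean: 0.829.

Posterior: Beta(1+28, 1+5) = Beta(29, 6).
Mode = (29−1)/(29+6−2) = 28/33 = 0.848.
With a flat prior the MAP equals the MLE, 28/33.
Mean = 29/(29+6) = 29/35 = 0.829.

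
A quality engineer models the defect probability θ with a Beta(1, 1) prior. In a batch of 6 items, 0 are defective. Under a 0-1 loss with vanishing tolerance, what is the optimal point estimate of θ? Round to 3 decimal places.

Posterior: Beta(1+0, 1+6) = Beta(1, 7).
Since α = 1 ≤ 1 and β > 1, the Beta density is monotone decreasing on [0,1]; the mode is at 0.
Mean = 1/(1+7) = 0.125.
This is the posterior mode — the MAP estimate.

0.000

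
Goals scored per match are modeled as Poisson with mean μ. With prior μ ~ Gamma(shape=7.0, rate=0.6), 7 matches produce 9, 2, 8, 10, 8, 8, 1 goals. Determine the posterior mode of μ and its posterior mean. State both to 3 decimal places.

posterior mode = 6.842, posterior mean = 6.974

Σ counts = 46. Posterior: Gamma(shape = 7.0+46 = 53.0, rate = 0.6+7 = 7.6).
Mode = (α−1)/β = 52.0/7.6 = 6.842.
Mean = α/β = 53.0/7.6 = 6.974.
The posterior is right-skewed, so the mean exceeds the mode.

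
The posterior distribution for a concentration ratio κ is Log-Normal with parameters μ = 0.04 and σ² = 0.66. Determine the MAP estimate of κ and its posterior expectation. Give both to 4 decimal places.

Mode = exp(μ − σ²) = exp(-0.62) = 0.5379.
Mean = exp(μ + σ²/2) = exp(0.370) = 1.4477.
The mean is pulled above the mode by the posterior's right skew.

MAP: 0.5379. Posterior mean: 1.4477.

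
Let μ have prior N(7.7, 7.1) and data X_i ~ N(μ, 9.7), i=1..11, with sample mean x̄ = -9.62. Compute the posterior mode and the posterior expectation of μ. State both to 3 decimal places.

Posterior for μ is Normal. Precision-weighted mean: (1/7.1·7.7 + 11/9.7·-9.62) / (1/7.1 + 11/9.7) = -7.707.
A Normal posterior is symmetric, so mode = mean.

MAP = -7.707; posterior mean = -7.707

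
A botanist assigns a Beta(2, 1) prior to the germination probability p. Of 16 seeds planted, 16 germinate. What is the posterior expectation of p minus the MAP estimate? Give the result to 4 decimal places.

-0.0526

Posterior: Beta(2+16, 1+0) = Beta(18, 1).
Since β = 1 ≤ 1 and α > 1, the Beta density is monotone increasing on [0,1]; the mode is at 1.
Mean = 18/(18+1) = 0.9474.
Difference = 0.9474 − 1.0000 = -0.0526.
Left-skewed posterior ⇒ mean < mode.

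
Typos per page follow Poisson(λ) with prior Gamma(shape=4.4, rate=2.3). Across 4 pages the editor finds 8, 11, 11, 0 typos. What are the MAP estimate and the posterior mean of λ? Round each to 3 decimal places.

Σ counts = 30. Posterior: Gamma(shape = 4.4+30 = 34.4, rate = 2.3+4 = 6.3).
Mode = (α−1)/β = 33.4/6.3 = 5.302.
Mean = α/β = 34.4/6.3 = 5.460.
Right-skewed posterior ⇒ mode < mean.

λ_MAP = 5.302, E[λ|data] = 5.460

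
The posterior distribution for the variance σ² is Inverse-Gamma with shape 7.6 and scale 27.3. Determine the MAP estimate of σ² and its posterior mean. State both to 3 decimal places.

MAP: 3.174. Posterior mean: 4.136.

Mode = β/(α+1) = 27.3/8.6 = 3.174.
Mean = β/(α−1) = 27.3/6.6 = 4.136.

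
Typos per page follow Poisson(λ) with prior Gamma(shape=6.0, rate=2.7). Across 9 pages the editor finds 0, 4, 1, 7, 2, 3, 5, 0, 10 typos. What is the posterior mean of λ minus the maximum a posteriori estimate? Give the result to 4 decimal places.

Σ counts = 32. Posterior: Gamma(shape = 6.0+32 = 38.0, rate = 2.7+9 = 11.7).
Mode = (α−1)/β = 37.0/11.7 = 3.1624.
Mean = α/β = 38.0/11.7 = 3.2479.
Difference = 3.2479 − 3.1624 = 0.0855.
The mean is pulled above the mode by the posterior's right skew.

0.0855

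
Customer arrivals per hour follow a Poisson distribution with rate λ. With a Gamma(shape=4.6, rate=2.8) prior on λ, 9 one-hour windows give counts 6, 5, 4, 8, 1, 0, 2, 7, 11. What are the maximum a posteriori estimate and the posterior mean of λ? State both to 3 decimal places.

MAP = 4.034, posterior mean = 4.119

Σ counts = 44. Posterior: Gamma(shape = 4.6+44 = 48.6, rate = 2.8+9 = 11.8).
Mode = (α−1)/β = 47.6/11.8 = 4.034.
Mean = α/β = 48.6/11.8 = 4.119.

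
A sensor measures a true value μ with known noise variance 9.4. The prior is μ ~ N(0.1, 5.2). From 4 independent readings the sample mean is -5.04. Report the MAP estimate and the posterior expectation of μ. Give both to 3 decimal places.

Posterior for μ is Normal. Precision-weighted mean: (1/5.2·0.1 + 4/9.4·-5.04) / (1/5.2 + 4/9.4) = -3.440.
A Normal posterior is symmetric, so mode = mean.

MAP = -3.440; posterior mean = -3.440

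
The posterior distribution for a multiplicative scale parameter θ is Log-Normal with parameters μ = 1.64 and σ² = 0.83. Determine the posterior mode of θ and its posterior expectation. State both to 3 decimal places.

Mode = exp(μ − σ²) = exp(0.81) = 2.248.
Mean = exp(μ + σ²/2) = exp(2.055) = 7.807.

MAP = 2.248; posterior mean = 7.807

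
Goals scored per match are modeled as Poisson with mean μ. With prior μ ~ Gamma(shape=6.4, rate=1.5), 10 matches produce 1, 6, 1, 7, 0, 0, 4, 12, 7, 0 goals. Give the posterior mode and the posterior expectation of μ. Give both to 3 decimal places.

MAP = 3.774, posterior mean = 3.861

Σ counts = 38. Posterior: Gamma(shape = 6.4+38 = 44.4, rate = 1.5+10 = 11.5).
Mode = (α−1)/β = 43.4/11.5 = 3.774.
Mean = α/β = 44.4/11.5 = 3.861.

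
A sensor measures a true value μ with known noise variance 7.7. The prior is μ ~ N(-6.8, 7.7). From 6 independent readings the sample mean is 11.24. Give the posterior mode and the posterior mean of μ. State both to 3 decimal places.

Posterior for μ is Normal. Precision-weighted mean: (1/7.7·-6.8 + 6/7.7·11.24) / (1/7.7 + 6/7.7) = 8.663.
A Normal posterior is symmetric, so mode = mean.

MAP: 8.663. Posterior mean: 8.663.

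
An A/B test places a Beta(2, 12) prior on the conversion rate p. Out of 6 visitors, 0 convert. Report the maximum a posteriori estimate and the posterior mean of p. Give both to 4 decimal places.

maximum a posteriori estimate = 0.0556, posterior mean = 0.1000

Posterior: Beta(2+0, 12+6) = Beta(2, 18).
Mode = (2−1)/(2+18−2) = 1/18 = 0.0556.
Mean = 2/(2+18) = 2/20 = 0.1000.
The mean is pulled above the mode by the posterior's right skew.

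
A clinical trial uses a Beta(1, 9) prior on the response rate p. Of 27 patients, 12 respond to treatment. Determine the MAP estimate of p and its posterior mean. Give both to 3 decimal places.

MAP = 0.343, posterior mean = 0.351

Posterior: Beta(1+12, 9+15) = Beta(13, 24).
Mode = (13−1)/(13+24−2) = 12/35 = 0.343.
Mean = 13/(13+24) = 13/37 = 0.351.
The mean is pulled above the mode by the posterior's right skew.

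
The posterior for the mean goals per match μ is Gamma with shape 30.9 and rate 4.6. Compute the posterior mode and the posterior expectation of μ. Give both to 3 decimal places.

MAP = 6.500; posterior mean = 6.717

Mode = (α−1)/β = 29.9/4.6 = 6.500.
Mean = α/β = 30.9/4.6 = 6.717.
The posterior is right-skewed, so the mean exceeds the mode.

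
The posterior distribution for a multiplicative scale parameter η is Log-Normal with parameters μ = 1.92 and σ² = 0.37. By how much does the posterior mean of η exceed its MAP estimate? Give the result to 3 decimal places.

3.496

Mode = exp(μ − σ²) = exp(1.55) = 4.711.
Mean = exp(μ + σ²/2) = exp(2.105) = 8.207.
Difference = 8.207 − 4.711 = 3.496.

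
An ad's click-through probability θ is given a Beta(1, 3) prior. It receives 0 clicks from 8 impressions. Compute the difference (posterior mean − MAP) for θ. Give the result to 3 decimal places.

Posterior: Beta(1+0, 3+8) = Beta(1, 11).
Since α = 1 ≤ 1 and β > 1, the Beta density is monotone decreasing on [0,1]; the mode is at 0.
Mean = 1/(1+11) = 0.083.
Difference = 0.083 − 0.000 = 0.083.
Mean > mode: the posterior has a right tail.

0.083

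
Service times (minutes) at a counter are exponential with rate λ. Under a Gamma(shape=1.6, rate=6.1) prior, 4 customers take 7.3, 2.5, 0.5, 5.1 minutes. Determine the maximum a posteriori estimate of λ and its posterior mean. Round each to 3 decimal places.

Σ times = 15.4. Posterior: Gamma(shape = 1.6+4 = 5.6, rate = 6.1+15.4 = 21.5).
Mode = (α−1)/β = 4.6/21.5 = 0.214.
Mean = α/β = 5.6/21.5 = 0.260.
Right-skewed posterior ⇒ mode < mean.

maximum a posteriori estimate = 0.214, posterior mean = 0.260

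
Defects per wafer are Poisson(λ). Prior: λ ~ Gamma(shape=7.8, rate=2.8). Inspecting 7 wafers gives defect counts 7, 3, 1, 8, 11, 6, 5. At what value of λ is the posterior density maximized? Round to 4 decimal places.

4.8776

Σ counts = 41. Posterior: Gamma(shape = 7.8+41 = 48.8, rate = 2.8+7 = 9.8).
Mode = (α−1)/β = 47.8/9.8 = 4.8776.
Mean = α/β = 48.8/9.8 = 4.9796.
This is the posterior mode — the MAP estimate.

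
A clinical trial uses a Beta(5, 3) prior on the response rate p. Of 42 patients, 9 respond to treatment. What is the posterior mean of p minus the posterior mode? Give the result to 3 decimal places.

Posterior: Beta(5+9, 3+33) = Beta(14, 36).
Mode = (14−1)/(14+36−2) = 13/48 = 0.271.
Mean = 14/(14+36) = 14/50 = 0.280.
Difference = 0.280 − 0.271 = 0.009.
Mean > mode: the posterior has a right tail.

0.009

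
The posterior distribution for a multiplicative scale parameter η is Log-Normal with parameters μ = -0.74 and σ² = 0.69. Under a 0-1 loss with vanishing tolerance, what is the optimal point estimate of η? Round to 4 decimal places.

Mode = exp(μ − σ²) = exp(-1.43) = 0.2393.
Mean = exp(μ + σ²/2) = exp(-0.395) = 0.6737.
This is the posterior mode — the MAP estimate.

0.2393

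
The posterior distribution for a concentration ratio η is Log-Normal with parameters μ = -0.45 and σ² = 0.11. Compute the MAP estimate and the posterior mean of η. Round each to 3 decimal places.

Mode = exp(μ − σ²) = exp(-0.56) = 0.571.
Mean = exp(μ + σ²/2) = exp(-0.395) = 0.674.
The mean is pulled above the mode by the posterior's right skew.

η_MAP = 0.571, E[η|data] = 0.674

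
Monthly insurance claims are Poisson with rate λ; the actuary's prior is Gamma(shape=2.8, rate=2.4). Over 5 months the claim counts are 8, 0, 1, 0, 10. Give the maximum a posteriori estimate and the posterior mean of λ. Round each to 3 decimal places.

λ_MAP = 2.811, E[λ|data] = 2.946

Σ counts = 19. Posterior: Gamma(shape = 2.8+19 = 21.8, rate = 2.4+5 = 7.4).
Mode = (α−1)/β = 20.8/7.4 = 2.811.
Mean = α/β = 21.8/7.4 = 2.946.
The posterior is right-skewed, so the mean exceeds the mode.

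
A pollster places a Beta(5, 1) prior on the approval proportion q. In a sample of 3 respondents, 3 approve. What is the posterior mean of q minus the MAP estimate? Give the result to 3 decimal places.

Posterior: Beta(5+3, 1+0) = Beta(8, 1).
Since β = 1 ≤ 1 and α > 1, the Beta density is monotone increasing on [0,1]; the mode is at 1.
Mean = 8/(8+1) = 0.889.
Difference = 0.889 − 1.000 = -0.111.
Left-skewed posterior ⇒ mean < mode.

-0.111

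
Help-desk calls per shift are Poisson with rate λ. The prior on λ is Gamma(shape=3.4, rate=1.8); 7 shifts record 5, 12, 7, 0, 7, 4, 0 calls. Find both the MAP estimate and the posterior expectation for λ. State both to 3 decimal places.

MAP = 4.250, posterior mean = 4.364

Σ counts = 35. Posterior: Gamma(shape = 3.4+35 = 38.4, rate = 1.8+7 = 8.8).
Mode = (α−1)/β = 37.4/8.8 = 4.250.
Mean = α/β = 38.4/8.8 = 4.364.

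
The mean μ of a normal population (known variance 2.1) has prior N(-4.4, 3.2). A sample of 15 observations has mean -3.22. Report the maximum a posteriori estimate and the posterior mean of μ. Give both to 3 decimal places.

Posterior for μ is Normal. Precision-weighted mean: (1/3.2·-4.4 + 15/2.1·-3.22) / (1/3.2 + 15/2.1) = -3.269.
A Normal posterior is symmetric, so mode = mean.

maximum a posteriori estimate = -3.269, posterior mean = -3.269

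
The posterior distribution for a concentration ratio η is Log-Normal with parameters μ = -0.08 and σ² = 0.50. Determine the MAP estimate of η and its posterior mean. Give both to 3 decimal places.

Mode = exp(μ − σ²) = exp(-0.58) = 0.560.
Mean = exp(μ + σ²/2) = exp(0.170) = 1.185.
Right-skewed posterior ⇒ mode < mean.

MAP estimate = 0.560, posterior mean = 1.185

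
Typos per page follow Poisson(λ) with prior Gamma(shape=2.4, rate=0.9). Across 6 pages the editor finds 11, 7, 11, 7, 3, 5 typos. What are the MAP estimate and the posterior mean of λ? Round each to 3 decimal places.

Σ counts = 44. Posterior: Gamma(shape = 2.4+44 = 46.4, rate = 0.9+6 = 6.9).
Mode = (α−1)/β = 45.4/6.9 = 6.580.
Mean = α/β = 46.4/6.9 = 6.725.

MAP: 6.580. Posterior mean: 6.725.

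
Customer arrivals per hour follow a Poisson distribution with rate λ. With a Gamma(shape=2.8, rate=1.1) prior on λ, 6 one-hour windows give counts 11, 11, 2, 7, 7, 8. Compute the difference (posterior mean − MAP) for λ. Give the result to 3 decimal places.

Σ counts = 46. Posterior: Gamma(shape = 2.8+46 = 48.8, rate = 1.1+6 = 7.1).
Mode = (α−1)/β = 47.8/7.1 = 6.732.
Mean = α/β = 48.8/7.1 = 6.873.
Difference = 6.873 − 6.732 = 0.141.

0.141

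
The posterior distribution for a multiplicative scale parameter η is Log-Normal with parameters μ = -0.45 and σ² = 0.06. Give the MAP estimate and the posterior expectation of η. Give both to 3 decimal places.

η_MAP = 0.600, E[η|data] = 0.657

Mode = exp(μ − σ²) = exp(-0.51) = 0.600.
Mean = exp(μ + σ²/2) = exp(-0.420) = 0.657.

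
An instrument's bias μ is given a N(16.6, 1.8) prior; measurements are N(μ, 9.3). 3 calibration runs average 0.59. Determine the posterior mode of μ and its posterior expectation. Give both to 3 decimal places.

Posterior for μ is Normal. Precision-weighted mean: (1/1.8·16.6 + 3/9.3·0.59) / (1/1.8 + 3/9.3) = 10.719.
A Normal posterior is symmetric, so mode = mean.

MAP = 10.719, posterior mean = 10.719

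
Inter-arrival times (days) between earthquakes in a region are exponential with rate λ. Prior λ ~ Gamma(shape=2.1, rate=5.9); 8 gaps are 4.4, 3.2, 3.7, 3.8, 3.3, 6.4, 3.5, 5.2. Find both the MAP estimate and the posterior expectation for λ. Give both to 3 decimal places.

Σ times = 33.5. Posterior: Gamma(shape = 2.1+8 = 10.1, rate = 5.9+33.5 = 39.4).
Mode = (α−1)/β = 9.1/39.4 = 0.231.
Mean = α/β = 10.1/39.4 = 0.256.
The mean is pulled above the mode by the posterior's right skew.

MAP = 0.231, posterior mean = 0.256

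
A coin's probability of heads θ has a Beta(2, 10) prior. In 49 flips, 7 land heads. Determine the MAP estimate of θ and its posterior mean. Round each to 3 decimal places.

θ_MAP = 0.136, E[θ|data] = 0.148

Posterior: Beta(2+7, 10+42) = Beta(9, 52).
Mode = (9−1)/(9+52−2) = 8/59 = 0.136.
Mean = 9/(9+52) = 9/61 = 0.148.
Mean > mode: the posterior has a right tail.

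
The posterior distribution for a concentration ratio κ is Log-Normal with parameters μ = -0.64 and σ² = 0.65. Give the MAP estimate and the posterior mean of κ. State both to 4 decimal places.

Mode = exp(μ − σ²) = exp(-1.29) = 0.2753.
Mean = exp(μ + σ²/2) = exp(-0.315) = 0.7298.

MAP = 0.2753; posterior mean = 0.7298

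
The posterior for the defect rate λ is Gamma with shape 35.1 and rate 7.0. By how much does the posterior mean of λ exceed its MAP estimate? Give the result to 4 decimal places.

0.1429

Mode = (α−1)/β = 34.1/7.0 = 4.8714.
Mean = α/β = 35.1/7.0 = 5.0143.
Difference = 5.0143 − 4.8714 = 0.1429.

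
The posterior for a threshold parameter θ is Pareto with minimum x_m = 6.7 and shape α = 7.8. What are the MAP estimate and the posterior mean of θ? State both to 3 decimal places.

The Pareto density is strictly decreasing on [x_m, ∞), so the mode is x_m = 6.700.
Mean = α·x_m/(α−1) = 7.8·6.7/6.8 = 7.685.

MAP: 6.700. Posterior mean: 7.685.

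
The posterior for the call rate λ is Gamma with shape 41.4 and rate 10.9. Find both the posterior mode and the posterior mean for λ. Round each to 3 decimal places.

posterior mode = 3.706, posterior mean = 3.798

Mode = (α−1)/β = 40.4/10.9 = 3.706.
Mean = α/β = 41.4/10.9 = 3.798.
Mean > mode: the posterior has a right tail.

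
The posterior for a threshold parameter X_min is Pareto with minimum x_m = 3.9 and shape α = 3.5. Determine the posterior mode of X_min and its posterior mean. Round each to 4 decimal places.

X_min_MAP = 3.9000, E[X_min|data] = 5.4600

The Pareto density is strictly decreasing on [x_m, ∞), so the mode is x_m = 3.9000.
Mean = α·x_m/(α−1) = 3.5·3.9/2.5 = 5.4600.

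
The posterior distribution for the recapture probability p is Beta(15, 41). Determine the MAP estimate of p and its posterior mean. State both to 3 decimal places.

Mode = (15−1)/(15+41−2) = 14/54 = 0.259.
Mean = 15/(15+41) = 15/56 = 0.268.

MAP: 0.259. Posterior mean: 0.268.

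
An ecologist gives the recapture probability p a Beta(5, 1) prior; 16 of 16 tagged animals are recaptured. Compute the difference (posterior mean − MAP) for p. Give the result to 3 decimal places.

-0.045

Posterior: Beta(5+16, 1+0) = Beta(21, 1).
Since β = 1 ≤ 1 and α > 1, the Beta density is monotone increasing on [0,1]; the mode is at 1.
Mean = 21/(21+1) = 0.955.
Difference = 0.955 − 1.000 = -0.045.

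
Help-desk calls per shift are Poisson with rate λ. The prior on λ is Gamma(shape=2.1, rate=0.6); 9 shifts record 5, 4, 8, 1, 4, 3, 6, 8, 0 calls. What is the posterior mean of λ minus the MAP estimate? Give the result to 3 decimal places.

0.104

Σ counts = 39. Posterior: Gamma(shape = 2.1+39 = 41.1, rate = 0.6+9 = 9.6).
Mode = (α−1)/β = 40.1/9.6 = 4.177.
Mean = α/β = 41.1/9.6 = 4.281.
Difference = 4.281 − 4.177 = 0.104.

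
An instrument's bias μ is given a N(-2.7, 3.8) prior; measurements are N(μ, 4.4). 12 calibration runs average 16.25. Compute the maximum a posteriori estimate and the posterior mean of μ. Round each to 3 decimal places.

Posterior for μ is Normal. Precision-weighted mean: (1/3.8·-2.7 + 12/4.4·16.25) / (1/3.8 + 12/4.4) = 14.582.
A Normal posterior is symmetric, so mode = mean.

MAP = 14.582; posterior mean = 14.582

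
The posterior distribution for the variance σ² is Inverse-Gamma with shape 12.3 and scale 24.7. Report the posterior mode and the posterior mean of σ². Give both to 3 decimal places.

Mode = β/(α+1) = 24.7/13.3 = 1.857.
Mean = β/(α−1) = 24.7/11.3 = 2.186.
Right-skewed posterior ⇒ mode < mean.

posterior mode = 1.857, posterior mean = 2.186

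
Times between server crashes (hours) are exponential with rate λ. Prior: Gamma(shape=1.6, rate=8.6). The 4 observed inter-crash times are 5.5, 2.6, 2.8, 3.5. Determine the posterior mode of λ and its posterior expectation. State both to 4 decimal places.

Σ times = 14.4. Posterior: Gamma(shape = 1.6+4 = 5.6, rate = 8.6+14.4 = 23.0).
Mode = (α−1)/β = 4.6/23.0 = 0.2000.
Mean = α/β = 5.6/23.0 = 0.2435.
Mean > mode: the posterior has a right tail.

MAP: 0.2000. Posterior mean: 0.2435.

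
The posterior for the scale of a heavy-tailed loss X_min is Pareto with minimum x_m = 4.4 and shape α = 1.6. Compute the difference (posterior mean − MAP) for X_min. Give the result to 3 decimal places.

The Pareto density is strictly decreasing on [x_m, ∞), so the mode is x_m = 4.400.
Mean = α·x_m/(α−1) = 1.6·4.4/0.6 = 11.733.
Difference = 11.733 − 4.400 = 7.333.

7.333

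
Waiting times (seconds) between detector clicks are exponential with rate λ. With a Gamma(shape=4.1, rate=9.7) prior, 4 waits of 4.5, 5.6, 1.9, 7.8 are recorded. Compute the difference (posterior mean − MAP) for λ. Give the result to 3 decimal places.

0.034

Σ times = 19.8. Posterior: Gamma(shape = 4.1+4 = 8.1, rate = 9.7+19.8 = 29.5).
Mode = (α−1)/β = 7.1/29.5 = 0.241.
Mean = α/β = 8.1/29.5 = 0.275.
Difference = 0.275 − 0.241 = 0.034.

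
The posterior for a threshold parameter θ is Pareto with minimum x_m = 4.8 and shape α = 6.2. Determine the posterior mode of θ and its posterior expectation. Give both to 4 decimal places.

θ_MAP = 4.8000, E[θ|data] = 5.7231

The Pareto density is strictly decreasing on [x_m, ∞), so the mode is x_m = 4.8000.
Mean = α·x_m/(α−1) = 6.2·4.8/5.2 = 5.7231.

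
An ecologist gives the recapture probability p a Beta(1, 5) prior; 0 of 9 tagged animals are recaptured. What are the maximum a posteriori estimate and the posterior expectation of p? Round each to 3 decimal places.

Posterior: Beta(1+0, 5+9) = Beta(1, 14).
Since α = 1 ≤ 1 and β > 1, the Beta density is monotone decreasing on [0,1]; the mode is at 0.
Mean = 1/(1+14) = 0.067.

maximum a posteriori estimate = 0.000, posterior expectation = 0.067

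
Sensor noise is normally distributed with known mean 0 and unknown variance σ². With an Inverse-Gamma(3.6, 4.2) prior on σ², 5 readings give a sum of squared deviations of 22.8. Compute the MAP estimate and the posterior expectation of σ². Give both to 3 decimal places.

MAP estimate = 2.197, posterior expectation = 3.059

Posterior: Inverse-Gamma(shape = 3.6+5/2 = 6.1, scale = 4.2+22.8/2 = 15.6).
Mode = β/(α+1) = 15.6/7.1 = 2.197.
Mean = β/(α−1) = 15.6/5.1 = 3.059.
The mean is pulled above the mode by the posterior's right skew.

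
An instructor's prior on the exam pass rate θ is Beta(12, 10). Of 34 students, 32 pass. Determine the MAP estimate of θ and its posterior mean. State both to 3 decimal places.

Posterior: Beta(12+32, 10+2) = Beta(44, 12).
Mode = (44−1)/(44+12−2) = 43/54 = 0.796.
Mean = 44/(44+12) = 44/56 = 0.786.
The posterior is left-skewed, so the mode exceeds the mean.

MAP = 0.796, posterior mean = 0.786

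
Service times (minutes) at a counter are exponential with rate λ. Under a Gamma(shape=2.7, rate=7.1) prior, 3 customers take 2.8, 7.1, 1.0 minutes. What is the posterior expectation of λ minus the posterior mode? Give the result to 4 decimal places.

0.0556

Σ times = 10.9. Posterior: Gamma(shape = 2.7+3 = 5.7, rate = 7.1+10.9 = 18.0).
Mode = (α−1)/β = 4.7/18.0 = 0.2611.
Mean = α/β = 5.7/18.0 = 0.3167.
Difference = 0.3167 − 0.2611 = 0.0556.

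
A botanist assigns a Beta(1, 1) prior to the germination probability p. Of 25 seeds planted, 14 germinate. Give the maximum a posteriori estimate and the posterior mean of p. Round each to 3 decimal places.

Posterior: Beta(1+14, 1+11) = Beta(15, 12).
Mode = (15−1)/(15+12−2) = 14/25 = 0.560.
With a flat prior the MAP equals the MLE, 14/25.
Mean = 15/(15+12) = 15/27 = 0.556.
The mean is pulled below the mode by the posterior's left skew.

maximum a posteriori estimate = 0.560, posterior mean = 0.556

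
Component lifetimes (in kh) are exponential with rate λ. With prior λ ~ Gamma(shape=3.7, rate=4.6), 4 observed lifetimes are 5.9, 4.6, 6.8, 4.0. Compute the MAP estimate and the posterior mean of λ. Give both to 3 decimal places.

Σ times = 21.3. Posterior: Gamma(shape = 3.7+4 = 7.7, rate = 4.6+21.3 = 25.9).
Mode = (α−1)/β = 6.7/25.9 = 0.259.
Mean = α/β = 7.7/25.9 = 0.297.

MAP: 0.259. Posterior mean: 0.297.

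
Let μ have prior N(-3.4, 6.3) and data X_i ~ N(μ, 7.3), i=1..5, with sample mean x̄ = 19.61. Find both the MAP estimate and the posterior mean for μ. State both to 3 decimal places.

MAP = 15.281; posterior mean = 15.281

Posterior for μ is Normal. Precision-weighted mean: (1/6.3·-3.4 + 5/7.3·19.61) / (1/6.3 + 5/7.3) = 15.281.
A Normal posterior is symmetric, so mode = mean.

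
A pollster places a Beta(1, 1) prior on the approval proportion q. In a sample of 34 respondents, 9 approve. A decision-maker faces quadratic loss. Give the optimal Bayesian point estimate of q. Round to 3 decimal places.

0.278

Posterior: Beta(1+9, 1+25) = Beta(10, 26).
Mode = (10−1)/(10+26−2) = 9/34 = 0.265.
With a flat prior the MAP equals the MLE, 9/34.
Mean = 10/(10+26) = 10/36 = 0.278.
Quadratic loss ⇒ the optimal estimator is the posterior mean.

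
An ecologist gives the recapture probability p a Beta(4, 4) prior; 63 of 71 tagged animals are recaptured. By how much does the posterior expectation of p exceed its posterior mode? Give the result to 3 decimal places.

Posterior: Beta(4+63, 4+8) = Beta(67, 12).
Mode = (67−1)/(67+12−2) = 66/77 = 0.857.
Mean = 67/(67+12) = 67/79 = 0.848.
Difference = 0.848 − 0.857 = -0.009.

-0.009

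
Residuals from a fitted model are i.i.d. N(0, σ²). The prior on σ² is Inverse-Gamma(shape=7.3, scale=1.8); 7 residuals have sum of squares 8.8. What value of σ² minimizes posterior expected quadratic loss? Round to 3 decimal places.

0.633

Posterior: Inverse-Gamma(shape = 7.3+7/2 = 10.8, scale = 1.8+8.8/2 = 6.2).
Mode = β/(α+1) = 6.2/11.8 = 0.525.
Mean = β/(α−1) = 6.2/9.8 = 0.633.
Quadratic loss ⇒ the optimal estimator is the posterior mean.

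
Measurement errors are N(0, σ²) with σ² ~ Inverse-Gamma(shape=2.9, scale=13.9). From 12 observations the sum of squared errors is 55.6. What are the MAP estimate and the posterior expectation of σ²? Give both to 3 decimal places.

MAP = 4.212, posterior mean = 5.278

Posterior: Inverse-Gamma(shape = 2.9+12/2 = 8.9, scale = 13.9+55.6/2 = 41.7).
Mode = β/(α+1) = 41.7/9.9 = 4.212.
Mean = β/(α−1) = 41.7/7.9 = 5.278.
Right-skewed posterior ⇒ mode < mean.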